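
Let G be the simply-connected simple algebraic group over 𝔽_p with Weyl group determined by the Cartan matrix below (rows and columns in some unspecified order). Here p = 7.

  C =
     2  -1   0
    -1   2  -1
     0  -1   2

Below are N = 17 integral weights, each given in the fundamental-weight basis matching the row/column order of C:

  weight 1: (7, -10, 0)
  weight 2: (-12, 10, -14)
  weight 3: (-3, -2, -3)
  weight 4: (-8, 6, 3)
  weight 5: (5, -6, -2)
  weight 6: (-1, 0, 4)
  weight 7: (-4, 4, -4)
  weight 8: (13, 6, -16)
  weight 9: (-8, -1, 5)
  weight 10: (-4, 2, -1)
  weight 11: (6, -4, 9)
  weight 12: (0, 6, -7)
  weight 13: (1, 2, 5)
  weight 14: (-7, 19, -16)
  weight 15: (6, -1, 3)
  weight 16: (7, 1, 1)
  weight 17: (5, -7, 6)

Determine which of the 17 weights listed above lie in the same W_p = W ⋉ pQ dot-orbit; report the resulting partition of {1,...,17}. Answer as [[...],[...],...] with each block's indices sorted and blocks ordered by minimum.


Cartan matrix: type A_3 (|W|=24); un-permuting the 3 rows.

Alcove-folded reps (p=7, 17 weights, presented ϖ-order):

  λ_1+ρ ↦ (0, 1, 5);  λ_2+ρ ↦ (0, 1, 2);  λ_3+ρ ↦ (2, 1, 2);  λ_4+ρ ↦ (3, 0, 0);  λ_5+ρ ↦ (0, 1, 5);  λ_6+ρ ↦ (0, 1, 5);  λ_7+ρ ↦ (2, 1, 2);  λ_8+ρ ↦ (0, 6, 1);  λ_9+ρ ↦ (0, 6, 1);  λ_10+ρ ↦ (3, 0, 0);  λ_11+ρ ↦ (3, 0, 0);  λ_12+ρ ↦ (0, 1, 5);  λ_13+ρ ↦ (2, 1, 2);  λ_14+ρ ↦ (0, 1, 5);  λ_15+ρ ↦ (3, 0, 0);  λ_16+ρ ↦ (2, 1, 2);  λ_17+ρ ↦ (0, 6, 1)

These 17 weights hit 5 W_7-dot-orbits; sizes (5, 1, 4, 4, 3):

[[1, 5, 6, 12, 14], [2], [3, 7, 13, 16], [4, 10, 11, 15], [8, 9, 17]]


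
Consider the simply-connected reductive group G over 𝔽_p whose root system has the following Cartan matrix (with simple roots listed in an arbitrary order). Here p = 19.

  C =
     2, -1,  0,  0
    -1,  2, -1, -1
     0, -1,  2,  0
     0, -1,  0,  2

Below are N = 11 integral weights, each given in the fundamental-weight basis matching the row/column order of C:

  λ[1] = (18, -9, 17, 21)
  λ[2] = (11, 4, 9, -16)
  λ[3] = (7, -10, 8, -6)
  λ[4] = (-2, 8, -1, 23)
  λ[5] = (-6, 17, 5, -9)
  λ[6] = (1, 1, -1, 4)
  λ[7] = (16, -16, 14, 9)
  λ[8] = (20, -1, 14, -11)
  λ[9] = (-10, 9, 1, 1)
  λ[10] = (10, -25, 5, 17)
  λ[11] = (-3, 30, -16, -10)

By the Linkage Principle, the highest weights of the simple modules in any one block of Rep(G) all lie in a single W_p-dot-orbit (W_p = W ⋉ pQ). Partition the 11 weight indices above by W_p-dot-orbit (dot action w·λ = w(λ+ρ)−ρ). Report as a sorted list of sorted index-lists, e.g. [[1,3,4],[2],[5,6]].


Cartan matrix: type D_4 (|W|=192); un-permuting the 4 rows.

λ_j+ρ reflected into Ā_19 (⟨·,θ^∨⟩≤19); 4-tuples as given:

  λ_1 → (0, 5, 1, 3)
  λ_2 → (2, 2, 0, 5)
  λ_3 → (0, 5, 1, 3)
  λ_4 → (0, 5, 1, 3)
  λ_5 → (0, 5, 1, 3)
  λ_6 → (2, 2, 0, 5)
  λ_7 → (2, 2, 0, 5)
  λ_8 → (2, 2, 0, 5)
  λ_9 → (9, 1, 2, 2)
  λ_10 → (0, 1, 5, 7)
  λ_11 → (9, 1, 2, 2)

Linkage partition of the 11 weights (4 classes, p=19):

[[1, 3, 4, 5], [2, 6, 7, 8], [9, 11], [10]]


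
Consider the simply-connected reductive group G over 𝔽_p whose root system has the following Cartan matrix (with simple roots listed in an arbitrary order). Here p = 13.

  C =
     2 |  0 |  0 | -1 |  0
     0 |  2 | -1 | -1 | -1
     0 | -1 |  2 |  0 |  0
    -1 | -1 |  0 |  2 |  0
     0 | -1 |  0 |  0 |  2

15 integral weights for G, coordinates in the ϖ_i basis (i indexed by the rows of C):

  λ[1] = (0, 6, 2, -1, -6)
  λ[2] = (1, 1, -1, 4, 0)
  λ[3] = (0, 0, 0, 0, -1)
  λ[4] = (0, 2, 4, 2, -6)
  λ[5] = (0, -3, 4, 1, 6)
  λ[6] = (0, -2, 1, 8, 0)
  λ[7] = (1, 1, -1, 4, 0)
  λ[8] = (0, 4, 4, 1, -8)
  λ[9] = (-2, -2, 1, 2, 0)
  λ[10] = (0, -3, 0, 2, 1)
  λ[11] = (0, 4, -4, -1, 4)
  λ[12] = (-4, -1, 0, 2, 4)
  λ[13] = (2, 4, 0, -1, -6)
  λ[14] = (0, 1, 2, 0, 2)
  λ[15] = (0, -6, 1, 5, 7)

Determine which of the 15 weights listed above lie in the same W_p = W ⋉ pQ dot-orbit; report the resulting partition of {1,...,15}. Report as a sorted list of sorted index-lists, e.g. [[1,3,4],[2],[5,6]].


Dynkin diagram of C (from the 8 off-diagonal −1 entries): D_5.

Folding the 15 weights λ_j+ρ into Ā_13 (reps in the given 5-coord order):

  λ_1 → (1, 2, 3, 0, 5) · λ_2 → (2, 2, 0, 1, 1) · λ_3 → (1, 1, 1, 1, 0) · λ_4 → (1, 2, 3, 1, 3) · λ_5 → (1, 2, 3, 0, 5) · λ_6 → (1, 1, 1, 1, 0) · λ_7 → (2, 2, 0, 1, 1) · λ_8 → (1, 2, 3, 0, 5) · λ_9 → (1, 1, 1, 1, 0) · λ_10 → (1, 1, 1, 1, 0) · λ_11 → (1, 2, 3, 0, 5) · λ_12 → (3, 0, 1, 0, 5) · λ_13 → (3, 0, 1, 0, 5) · λ_14 → (1, 2, 3, 1, 3) · λ_15 → (1, 2, 3, 1, 3)

5 distinct reps among the 15 weights ⇒ 5 W_13-linkage classes:

[[1, 5, 8, 11], [2, 7], [3, 6, 9, 10], [4, 14, 15], [12, 13]]


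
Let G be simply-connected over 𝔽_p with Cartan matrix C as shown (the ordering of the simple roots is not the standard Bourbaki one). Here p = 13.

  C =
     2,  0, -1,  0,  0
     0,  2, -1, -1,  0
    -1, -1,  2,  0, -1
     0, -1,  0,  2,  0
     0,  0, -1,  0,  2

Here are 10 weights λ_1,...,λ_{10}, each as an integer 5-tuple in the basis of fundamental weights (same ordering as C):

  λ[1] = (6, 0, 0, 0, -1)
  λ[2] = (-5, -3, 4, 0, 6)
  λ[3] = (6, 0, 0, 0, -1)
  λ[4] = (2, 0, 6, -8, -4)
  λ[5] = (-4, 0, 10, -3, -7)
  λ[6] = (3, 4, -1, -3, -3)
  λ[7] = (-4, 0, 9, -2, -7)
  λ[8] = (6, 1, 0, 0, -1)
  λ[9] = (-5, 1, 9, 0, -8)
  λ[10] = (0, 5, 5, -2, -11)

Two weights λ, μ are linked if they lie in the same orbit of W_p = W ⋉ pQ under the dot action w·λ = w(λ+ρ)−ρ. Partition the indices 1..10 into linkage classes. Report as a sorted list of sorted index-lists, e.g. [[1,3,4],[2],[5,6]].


D_5 Cartan matrix, 5 simple roots permuted; ρ=(1,1,1,1,1).

Folding the 10 weights λ_j+ρ into Ā_13 (reps in the given 5-coord order):

    [1] (7, 1, 1, 1, 0)
    [2] (3, 0, 1, 1, 6)
    [3] (7, 1, 1, 1, 0)
    [4] (1, 2, 2, 1, 1)
    [5] (3, 0, 1, 1, 6)
    [6] (2, 1, 2, 2, 0)
    [7] (3, 0, 1, 1, 6)
    [8] (7, 1, 1, 1, 0)
    [9] (3, 0, 1, 1, 6)
    [10] (3, 0, 1, 1, 6)

Linkage partition of the 10 weights (4 classes, p=13):

[[1, 3, 8], [2, 5, 7, 9, 10], [4], [6]]


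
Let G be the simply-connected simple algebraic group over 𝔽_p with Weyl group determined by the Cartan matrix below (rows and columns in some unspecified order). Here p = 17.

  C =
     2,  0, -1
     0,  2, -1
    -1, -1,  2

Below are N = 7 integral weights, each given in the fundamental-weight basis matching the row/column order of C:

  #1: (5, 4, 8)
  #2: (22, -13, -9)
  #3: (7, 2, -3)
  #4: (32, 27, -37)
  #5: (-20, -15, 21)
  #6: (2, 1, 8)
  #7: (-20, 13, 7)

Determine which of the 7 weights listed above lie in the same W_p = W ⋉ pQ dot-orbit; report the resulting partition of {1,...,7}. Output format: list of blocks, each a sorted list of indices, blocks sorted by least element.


Type A_3, rank 3, |W|=24; reorder rows/cols to standard.

W_17-reps of the 7 weights in Ā_17 (same 3-coord order as C):

  1: (3, 2, 9);  2: (3, 2, 9);  3: (6, 1, 2);  4: (6, 1, 2);  5: (3, 2, 9);  6: (3, 2, 9);  7: (3, 2, 9)

The 7 indices split into 2 linkage classes (same alcove rep ⇔ same W_17-dot-orbit):

[[1, 2, 5, 6, 7], [3, 4]]


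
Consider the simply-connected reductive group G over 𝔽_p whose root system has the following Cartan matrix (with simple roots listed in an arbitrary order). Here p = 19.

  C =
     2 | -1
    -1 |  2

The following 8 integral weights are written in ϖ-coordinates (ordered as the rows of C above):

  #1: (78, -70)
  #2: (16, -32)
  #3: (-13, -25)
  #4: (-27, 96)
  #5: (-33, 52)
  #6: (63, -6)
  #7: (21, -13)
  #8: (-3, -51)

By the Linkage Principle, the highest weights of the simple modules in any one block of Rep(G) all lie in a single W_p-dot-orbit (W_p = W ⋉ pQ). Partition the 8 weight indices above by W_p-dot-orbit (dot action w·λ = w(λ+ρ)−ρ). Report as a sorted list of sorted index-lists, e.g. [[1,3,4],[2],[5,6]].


C ↔ A_2 under row/col permutation; |W(A_2)| = 6.

Ā_19 reps of the 8 weights (A_2, coords as presented):

  [1] (7, 9);  [2] (2, 5);  [3] (2, 5);  [4] (2, 5);  [5] (13, 2);  [6] (2, 5);  [7] (7, 9);  [8] (2, 5)

3 distinct reps among the 8 weights ⇒ 3 W_19-linkage classes:

[[1, 7], [2, 3, 4, 6, 8], [5]]


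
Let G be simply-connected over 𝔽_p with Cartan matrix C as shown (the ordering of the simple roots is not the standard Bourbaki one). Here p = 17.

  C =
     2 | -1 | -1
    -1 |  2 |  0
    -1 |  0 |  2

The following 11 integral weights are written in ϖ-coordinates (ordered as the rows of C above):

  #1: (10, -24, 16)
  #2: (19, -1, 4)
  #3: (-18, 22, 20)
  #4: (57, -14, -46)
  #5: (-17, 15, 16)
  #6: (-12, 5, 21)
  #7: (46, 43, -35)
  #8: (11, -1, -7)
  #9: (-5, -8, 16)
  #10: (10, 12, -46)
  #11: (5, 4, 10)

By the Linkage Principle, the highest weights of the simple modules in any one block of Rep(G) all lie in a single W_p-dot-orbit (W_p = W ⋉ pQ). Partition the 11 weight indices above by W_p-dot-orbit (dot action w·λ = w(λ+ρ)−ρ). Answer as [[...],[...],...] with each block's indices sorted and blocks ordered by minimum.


Cartan matrix: type A_3 (|W|=24); un-permuting the 3 rows.

Folding the 11 weights λ_j+ρ into Ā_17 (reps in the given 3-coord order):

  1: (6, 0, 6) · 2: (9, 5, 0) · 3: (7, 4, 6) · 4: (7, 4, 6) · 5: (16, 0, 1) · 6: (6, 0, 6) · 7: (7, 4, 6) · 8: (6, 0, 6) · 9: (7, 4, 6) · 10: (7, 4, 6) · 11: (6, 0, 6)

These 11 weights hit 4 W_17-dot-orbits; sizes (4, 1, 5, 1):

[[1, 6, 8, 11], [2], [3, 4, 7, 9, 10], [5]]


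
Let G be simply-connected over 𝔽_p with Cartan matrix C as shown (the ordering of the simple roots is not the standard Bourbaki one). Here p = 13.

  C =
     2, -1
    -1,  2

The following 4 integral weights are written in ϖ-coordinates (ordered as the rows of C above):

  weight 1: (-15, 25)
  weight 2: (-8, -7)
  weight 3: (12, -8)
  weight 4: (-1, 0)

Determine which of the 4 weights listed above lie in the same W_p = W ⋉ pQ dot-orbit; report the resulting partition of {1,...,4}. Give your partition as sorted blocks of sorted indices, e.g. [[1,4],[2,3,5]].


C ↔ A_2 under row/col permutation; |W(A_2)| = 6.

Each λ_j+ρ reduced to Ā_13; 2-tuples below use C's row order:

    λ_1 → (0, 1)
    λ_2 → (6, 7)
    λ_3 → (6, 7)
    λ_4 → (0, 1)

Grouping the 4 weights by Ā_13-representative: 2 linkage classes.

[[1, 4], [2, 3]]


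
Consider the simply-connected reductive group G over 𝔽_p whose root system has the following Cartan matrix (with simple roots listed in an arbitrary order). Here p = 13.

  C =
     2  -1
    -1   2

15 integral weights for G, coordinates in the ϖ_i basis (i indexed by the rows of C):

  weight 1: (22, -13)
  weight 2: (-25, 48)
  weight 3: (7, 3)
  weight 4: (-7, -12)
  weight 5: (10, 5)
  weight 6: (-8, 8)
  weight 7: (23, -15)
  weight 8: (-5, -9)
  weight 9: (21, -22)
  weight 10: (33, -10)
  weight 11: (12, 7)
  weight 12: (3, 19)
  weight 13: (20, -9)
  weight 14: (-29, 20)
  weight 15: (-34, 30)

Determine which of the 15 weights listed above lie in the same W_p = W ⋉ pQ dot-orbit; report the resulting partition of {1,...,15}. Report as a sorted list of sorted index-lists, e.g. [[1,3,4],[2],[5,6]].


Root system A_2: the 2×2 matrix C matches after relabeling.

Ā_13 reps of the 15 weights (A_2, coords as presented):

  λ_1 → (1, 2)
  λ_2 → (1, 2)
  λ_3 → (8, 4)
  λ_4 → (7, 2)
  λ_5 → (7, 2)
  λ_6 → (7, 2)
  λ_7 → (1, 2)
  λ_8 → (8, 4)
  λ_9 → (8, 4)
  λ_10 → (8, 4)
  λ_11 → (5, 0)
  λ_12 → (7, 2)
  λ_13 → (5, 0)
  λ_14 → (2, 6)
  λ_15 → (2, 6)

5 distinct reps among the 15 weights ⇒ 5 W_13-linkage classes:

[[1, 2, 7], [3, 8, 9, 10], [4, 5, 6, 12], [11, 13], [14, 15]]


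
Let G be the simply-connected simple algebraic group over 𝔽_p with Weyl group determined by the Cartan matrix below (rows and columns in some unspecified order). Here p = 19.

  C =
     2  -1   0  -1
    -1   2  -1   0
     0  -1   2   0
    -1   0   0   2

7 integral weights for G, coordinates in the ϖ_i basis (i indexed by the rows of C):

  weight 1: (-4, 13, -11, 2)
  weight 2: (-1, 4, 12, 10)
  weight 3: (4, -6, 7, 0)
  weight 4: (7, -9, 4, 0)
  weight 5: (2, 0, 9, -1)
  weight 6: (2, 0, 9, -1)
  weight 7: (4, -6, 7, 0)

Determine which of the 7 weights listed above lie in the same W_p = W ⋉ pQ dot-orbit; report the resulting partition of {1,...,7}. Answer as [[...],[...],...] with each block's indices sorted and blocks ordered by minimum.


Dynkin diagram of C (from the 6 off-diagonal −1 entries): A_4.

λ_j+ρ reflected into Ā_19 (⟨·,θ^∨⟩≤19); 4-tuples as given:

  1: (3, 1, 10, 0) · 2: (0, 5, 3, 1) · 3: (0, 5, 3, 1) · 4: (0, 5, 3, 1) · 5: (3, 1, 10, 0) · 6: (3, 1, 10, 0) · 7: (0, 5, 3, 1)

The 7 indices split into 2 linkage classes (same alcove rep ⇔ same W_19-dot-orbit):

[[1, 5, 6], [2, 3, 4, 7]]


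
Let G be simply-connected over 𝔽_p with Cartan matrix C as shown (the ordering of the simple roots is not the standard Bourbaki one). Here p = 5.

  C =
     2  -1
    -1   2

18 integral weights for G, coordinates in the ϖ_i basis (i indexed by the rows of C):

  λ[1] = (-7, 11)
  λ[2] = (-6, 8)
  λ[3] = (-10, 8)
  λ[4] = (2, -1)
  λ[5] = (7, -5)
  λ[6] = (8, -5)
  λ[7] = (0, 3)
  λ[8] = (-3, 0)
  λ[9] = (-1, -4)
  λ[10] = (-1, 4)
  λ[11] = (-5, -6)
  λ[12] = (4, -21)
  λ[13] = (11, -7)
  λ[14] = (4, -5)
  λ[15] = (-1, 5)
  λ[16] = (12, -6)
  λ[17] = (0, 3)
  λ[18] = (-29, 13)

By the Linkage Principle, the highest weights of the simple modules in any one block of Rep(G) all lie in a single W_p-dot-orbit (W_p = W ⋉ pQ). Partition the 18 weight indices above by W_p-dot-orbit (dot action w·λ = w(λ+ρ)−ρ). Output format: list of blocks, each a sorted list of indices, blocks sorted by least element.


Type A_2, rank 2, |W|=6; reorder rows/cols to standard.

Ā_5 reps of the 18 weights (A_2, coords as presented):

  1: (1, 1)
  2: (1, 0)
  3: (1, 4)
  4: (3, 0)
  5: (1, 1)
  6: (1, 0)
  7: (1, 4)
  8: (1, 1)
  9: (3, 0)
  10: (0, 5)
  11: (1, 0)
  12: (0, 5)
  13: (1, 1)
  14: (1, 4)
  15: (1, 4)
  16: (3, 0)
  17: (1, 4)
  18: (1, 1)

5 distinct reps among the 18 weights ⇒ 5 W_5-linkage classes:

[[1, 5, 8, 13, 18], [2, 6, 11], [3, 7, 14, 15, 17], [4, 9, 16], [10, 12]]


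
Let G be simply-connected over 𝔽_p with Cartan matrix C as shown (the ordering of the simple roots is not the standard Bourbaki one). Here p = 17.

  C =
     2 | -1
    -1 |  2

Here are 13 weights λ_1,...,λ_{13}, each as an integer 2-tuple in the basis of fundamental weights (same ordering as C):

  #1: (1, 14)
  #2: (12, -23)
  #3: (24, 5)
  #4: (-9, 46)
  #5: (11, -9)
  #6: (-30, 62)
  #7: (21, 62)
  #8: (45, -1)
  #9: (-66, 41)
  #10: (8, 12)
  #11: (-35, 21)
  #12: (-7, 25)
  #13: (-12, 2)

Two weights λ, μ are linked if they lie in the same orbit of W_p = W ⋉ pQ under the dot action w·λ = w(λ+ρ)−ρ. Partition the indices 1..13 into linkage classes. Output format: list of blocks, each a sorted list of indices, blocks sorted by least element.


Type A_2, rank 2, |W|=6; reorder rows/cols to standard.

W_17-reps of the 13 weights in Ā_17 (same 2-coord order as C):

  λ_1 → (2, 15)
  λ_2 → (4, 8)
  λ_3 → (3, 8)
  λ_4 → (4, 8)
  λ_5 → (4, 8)
  λ_6 → (0, 5)
  λ_7 → (0, 5)
  λ_8 → (0, 5)
  λ_9 → (3, 8)
  λ_10 → (4, 8)
  λ_11 → (0, 5)
  λ_12 → (3, 8)
  λ_13 → (3, 8)

Partition of {1..13} into 4 W_17-dot-orbits:

[[1], [2, 4, 5, 10], [3, 9, 12, 13], [6, 7, 8, 11]]


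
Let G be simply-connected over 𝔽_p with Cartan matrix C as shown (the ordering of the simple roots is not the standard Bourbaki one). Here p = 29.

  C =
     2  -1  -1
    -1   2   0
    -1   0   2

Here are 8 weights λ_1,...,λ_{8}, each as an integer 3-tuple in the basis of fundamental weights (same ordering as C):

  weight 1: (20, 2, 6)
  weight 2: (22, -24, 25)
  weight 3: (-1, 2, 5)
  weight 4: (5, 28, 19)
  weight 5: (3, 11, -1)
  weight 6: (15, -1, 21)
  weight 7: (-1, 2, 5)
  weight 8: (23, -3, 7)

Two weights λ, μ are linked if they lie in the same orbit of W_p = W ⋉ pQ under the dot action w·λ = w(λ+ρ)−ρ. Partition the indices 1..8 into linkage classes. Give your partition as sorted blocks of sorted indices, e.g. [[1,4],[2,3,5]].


A_3 Cartan matrix, 3 simple roots permuted; ρ=(1,1,1).

Ā_29 reps of the 8 weights (A_3, coords as presented):

  λ_1 → (21, 1, 5) · λ_2 → (0, 3, 6) · λ_3 → (0, 3, 6) · λ_4 → (0, 3, 6) · λ_5 → (4, 12, 0) · λ_6 → (7, 9, 13) · λ_7 → (0, 3, 6) · λ_8 → (21, 1, 5)

Partition of {1..8} into 4 W_29-dot-orbits:

[[1, 8], [2, 3, 4, 7], [5], [6]]


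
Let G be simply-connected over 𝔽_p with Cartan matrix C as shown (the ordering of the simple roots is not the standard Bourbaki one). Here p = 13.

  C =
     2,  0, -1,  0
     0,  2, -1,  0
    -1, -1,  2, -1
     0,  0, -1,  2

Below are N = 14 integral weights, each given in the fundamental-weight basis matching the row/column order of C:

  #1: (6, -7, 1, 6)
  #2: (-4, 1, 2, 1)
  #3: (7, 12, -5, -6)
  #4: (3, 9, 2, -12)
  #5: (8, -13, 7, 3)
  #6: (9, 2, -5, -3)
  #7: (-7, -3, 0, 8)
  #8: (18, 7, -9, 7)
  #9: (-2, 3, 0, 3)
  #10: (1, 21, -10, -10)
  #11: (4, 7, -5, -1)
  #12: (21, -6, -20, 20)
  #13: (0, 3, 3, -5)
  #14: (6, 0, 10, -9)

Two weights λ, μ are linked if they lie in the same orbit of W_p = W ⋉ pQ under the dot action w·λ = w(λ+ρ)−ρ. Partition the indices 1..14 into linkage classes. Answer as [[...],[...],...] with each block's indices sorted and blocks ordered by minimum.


C ↔ D_4 under row/col permutation; |W(D_4)| = 192.

Alcove-folded reps (p=13, 14 weights, presented ϖ-order):

    λ_1 → (3, 2, 1, 3)
    λ_2 → (3, 2, 0, 2)
    λ_3 → (1, 4, 0, 4)
    λ_4 → (4, 2, 0, 3)
    λ_5 → (1, 4, 0, 4)
    λ_6 → (3, 2, 1, 3)
    λ_7 → (1, 5, 1, 2)
    λ_8 → (1, 0, 5, 0)
    λ_9 → (1, 4, 0, 4)
    λ_10 → (4, 2, 0, 3)
    λ_11 → (1, 4, 0, 4)
    λ_12 → (3, 2, 0, 2)
    λ_13 → (1, 4, 0, 4)
    λ_14 → (1, 5, 1, 2)

6 distinct reps among the 14 weights ⇒ 6 W_13-linkage classes:

[[1, 6], [2, 12], [3, 5, 9, 11, 13], [4, 10], [7, 14], [8]]


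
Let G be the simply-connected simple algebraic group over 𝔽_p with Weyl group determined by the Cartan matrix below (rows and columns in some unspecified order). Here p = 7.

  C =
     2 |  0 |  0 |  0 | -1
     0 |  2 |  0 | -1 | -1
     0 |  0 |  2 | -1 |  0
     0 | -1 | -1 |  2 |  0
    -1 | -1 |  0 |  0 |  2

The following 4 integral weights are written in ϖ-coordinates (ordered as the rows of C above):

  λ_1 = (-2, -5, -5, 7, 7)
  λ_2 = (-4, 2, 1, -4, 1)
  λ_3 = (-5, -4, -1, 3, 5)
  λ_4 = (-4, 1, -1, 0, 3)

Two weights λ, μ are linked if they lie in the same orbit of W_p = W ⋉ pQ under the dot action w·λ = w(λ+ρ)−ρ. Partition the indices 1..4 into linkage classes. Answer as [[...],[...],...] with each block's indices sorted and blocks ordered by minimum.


Cartan matrix: type A_5 (|W|=720); un-permuting the 5 rows.

Each λ_j+ρ reduced to Ā_7; 5-tuples below use C's row order:

  [1] (3, 2, 0, 1, 1) · [2] (2, 1, 1, 1, 0) · [3] (3, 2, 0, 1, 1) · [4] (3, 2, 0, 1, 1)

Linkage partition of the 4 weights (2 classes, p=7):

[[1, 3, 4], [2]]


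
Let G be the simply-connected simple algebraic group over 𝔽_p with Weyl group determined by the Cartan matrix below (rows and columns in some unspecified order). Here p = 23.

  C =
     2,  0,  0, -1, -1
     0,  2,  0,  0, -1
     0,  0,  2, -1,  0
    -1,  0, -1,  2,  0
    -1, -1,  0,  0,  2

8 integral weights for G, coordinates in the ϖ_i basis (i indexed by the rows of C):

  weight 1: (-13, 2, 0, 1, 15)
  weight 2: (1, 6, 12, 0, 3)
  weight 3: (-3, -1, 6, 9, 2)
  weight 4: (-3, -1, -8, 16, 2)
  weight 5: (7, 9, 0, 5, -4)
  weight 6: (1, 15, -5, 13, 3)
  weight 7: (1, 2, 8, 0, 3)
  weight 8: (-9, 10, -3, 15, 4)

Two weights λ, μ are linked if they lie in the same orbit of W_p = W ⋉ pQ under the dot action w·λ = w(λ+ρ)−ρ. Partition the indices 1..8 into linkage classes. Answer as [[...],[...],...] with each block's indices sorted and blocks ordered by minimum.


Root system A_5: the 5×5 matrix C matches after relabeling.

Alcove-folded reps (p=23, 8 weights, presented ϖ-order):

  λ_1+ρ ↦ (2, 3, 9, 1, 4);  λ_2+ρ ↦ (2, 3, 9, 1, 4);  λ_3+ρ ↦ (2, 0, 7, 8, 1);  λ_4+ρ ↦ (2, 0, 7, 8, 1);  λ_5+ρ ↦ (5, 7, 1, 6, 3);  λ_6+ρ ↦ (2, 3, 9, 1, 4);  λ_7+ρ ↦ (2, 3, 9, 1, 4);  λ_8+ρ ↦ (5, 7, 1, 6, 3)

Grouping the 8 weights by Ā_23-representative: 3 linkage classes.

[[1, 2, 6, 7], [3, 4], [5, 8]]


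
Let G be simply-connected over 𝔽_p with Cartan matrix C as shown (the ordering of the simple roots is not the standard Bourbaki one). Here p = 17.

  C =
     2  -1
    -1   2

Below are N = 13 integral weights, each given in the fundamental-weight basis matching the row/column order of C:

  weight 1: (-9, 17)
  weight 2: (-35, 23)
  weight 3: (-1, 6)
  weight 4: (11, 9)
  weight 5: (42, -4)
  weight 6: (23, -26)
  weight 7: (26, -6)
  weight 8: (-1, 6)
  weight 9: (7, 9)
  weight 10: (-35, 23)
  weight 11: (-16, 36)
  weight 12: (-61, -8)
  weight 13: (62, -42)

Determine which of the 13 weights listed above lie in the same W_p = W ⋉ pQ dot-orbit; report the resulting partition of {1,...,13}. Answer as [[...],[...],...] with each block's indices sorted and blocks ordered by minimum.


Dynkin diagram of C (from the 2 off-diagonal −1 entries): A_2.

Each λ_j+ρ reduced to Ā_17; 2-tuples below use C's row order:

    λ_1+ρ ↦ (7, 9)
    λ_2+ρ ↦ (0, 7)
    λ_3+ρ ↦ (0, 7)
    λ_4+ρ ↦ (7, 5)
    λ_5+ρ ↦ (3, 8)
    λ_6+ρ ↦ (7, 9)
    λ_7+ρ ↦ (7, 5)
    λ_8+ρ ↦ (0, 7)
    λ_9+ρ ↦ (7, 9)
    λ_10+ρ ↦ (0, 7)
    λ_11+ρ ↦ (2, 3)
    λ_12+ρ ↦ (7, 9)
    λ_13+ρ ↦ (7, 5)

Linkage partition of the 13 weights (5 classes, p=17):

[[1, 6, 9, 12], [2, 3, 8, 10], [4, 7, 13], [5], [11]]


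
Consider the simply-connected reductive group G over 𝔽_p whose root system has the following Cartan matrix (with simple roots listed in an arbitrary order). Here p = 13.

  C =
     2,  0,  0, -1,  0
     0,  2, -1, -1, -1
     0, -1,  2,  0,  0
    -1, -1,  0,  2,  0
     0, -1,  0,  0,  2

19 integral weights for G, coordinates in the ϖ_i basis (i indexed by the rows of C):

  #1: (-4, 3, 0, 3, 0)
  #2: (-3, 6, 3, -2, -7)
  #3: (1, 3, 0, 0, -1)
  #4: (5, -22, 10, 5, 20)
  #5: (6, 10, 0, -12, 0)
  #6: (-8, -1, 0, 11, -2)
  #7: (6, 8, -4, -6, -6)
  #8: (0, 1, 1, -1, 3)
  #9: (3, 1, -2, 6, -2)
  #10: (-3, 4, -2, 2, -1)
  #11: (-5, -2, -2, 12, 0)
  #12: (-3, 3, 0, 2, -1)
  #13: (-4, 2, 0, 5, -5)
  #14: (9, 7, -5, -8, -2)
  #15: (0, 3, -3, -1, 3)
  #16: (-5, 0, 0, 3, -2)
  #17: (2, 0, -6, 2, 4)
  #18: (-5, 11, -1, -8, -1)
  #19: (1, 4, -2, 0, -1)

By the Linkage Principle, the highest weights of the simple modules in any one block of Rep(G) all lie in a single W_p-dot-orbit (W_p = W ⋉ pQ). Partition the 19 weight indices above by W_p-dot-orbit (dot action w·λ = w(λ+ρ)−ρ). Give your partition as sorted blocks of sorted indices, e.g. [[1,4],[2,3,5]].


Dynkin diagram of C (from the 8 off-diagonal −1 entries): D_5.

λ_j+ρ reflected into Ā_13 (⟨·,θ^∨⟩≤13); 5-tuples as given:

  λ_1+ρ ↦ (2, 3, 1, 1, 1);  λ_2+ρ ↦ (1, 2, 2, 0, 4);  λ_3+ρ ↦ (2, 4, 1, 1, 0);  λ_4+ρ ↦ (1, 2, 2, 0, 4);  λ_5+ρ ↦ (4, 0, 1, 0, 1);  λ_6+ρ ↦ (7, 1, 0, 0, 0);  λ_7+ρ ↦ (2, 3, 1, 1, 1);  λ_8+ρ ↦ (1, 2, 2, 0, 4);  λ_9+ρ ↦ (4, 0, 1, 0, 1);  λ_10+ρ ↦ (2, 4, 1, 1, 0);  λ_11+ρ ↦ (4, 0, 1, 0, 1);  λ_12+ρ ↦ (2, 4, 1, 1, 0);  λ_13+ρ ↦ (3, 1, 0, 2, 3);  λ_14+ρ ↦ (3, 1, 0, 2, 3);  λ_15+ρ ↦ (1, 2, 2, 0, 4);  λ_16+ρ ↦ (4, 0, 1, 0, 1);  λ_17+ρ ↦ (2, 3, 1, 1, 1);  λ_18+ρ ↦ (7, 1, 0, 0, 0);  λ_19+ρ ↦ (2, 4, 1, 1, 0)

6 distinct reps among the 19 weights ⇒ 6 W_13-linkage classes:

[[1, 7, 17], [2, 4, 8, 15], [3, 10, 12, 19], [5, 9, 11, 16], [6, 18], [13, 14]]


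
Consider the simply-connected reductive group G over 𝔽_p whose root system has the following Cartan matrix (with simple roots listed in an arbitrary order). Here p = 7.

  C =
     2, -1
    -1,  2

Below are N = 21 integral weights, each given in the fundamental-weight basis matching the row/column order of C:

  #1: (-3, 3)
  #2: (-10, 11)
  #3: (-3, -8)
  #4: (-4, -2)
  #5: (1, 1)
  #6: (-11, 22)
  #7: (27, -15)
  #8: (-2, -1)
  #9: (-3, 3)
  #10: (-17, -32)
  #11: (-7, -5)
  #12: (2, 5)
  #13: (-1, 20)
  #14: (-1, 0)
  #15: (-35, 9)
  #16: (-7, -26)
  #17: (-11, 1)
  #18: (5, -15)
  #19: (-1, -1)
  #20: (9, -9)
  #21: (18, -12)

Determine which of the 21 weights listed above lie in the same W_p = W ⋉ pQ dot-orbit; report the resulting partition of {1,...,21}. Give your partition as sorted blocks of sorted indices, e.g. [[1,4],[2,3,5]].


Type A_2, rank 2, |W|=6; reorder rows/cols to standard.

W_7-reps of the 21 weights in Ā_7 (same 2-coord order as C):

  λ_1+ρ ↦ (2, 2);  λ_2+ρ ↦ (2, 2);  λ_3+ρ ↦ (5, 0);  λ_4+ρ ↦ (1, 3);  λ_5+ρ ↦ (2, 2);  λ_6+ρ ↦ (1, 4);  λ_7+ρ ↦ (0, 0);  λ_8+ρ ↦ (0, 1);  λ_9+ρ ↦ (2, 2);  λ_10+ρ ↦ (2, 2);  λ_11+ρ ↦ (1, 3);  λ_12+ρ ↦ (1, 4);  λ_13+ρ ↦ (0, 0);  λ_14+ρ ↦ (0, 1);  λ_15+ρ ↦ (1, 3);  λ_16+ρ ↦ (1, 3);  λ_17+ρ ↦ (1, 4);  λ_18+ρ ↦ (0, 1);  λ_19+ρ ↦ (0, 0);  λ_20+ρ ↦ (1, 4);  λ_21+ρ ↦ (1, 4)

These 21 weights hit 6 W_7-dot-orbits; sizes (5, 1, 4, 5, 3, 3):

[[1, 2, 5, 9, 10], [3], [4, 11, 15, 16], [6, 12, 17, 20, 21], [7, 13, 19], [8, 14, 18]]


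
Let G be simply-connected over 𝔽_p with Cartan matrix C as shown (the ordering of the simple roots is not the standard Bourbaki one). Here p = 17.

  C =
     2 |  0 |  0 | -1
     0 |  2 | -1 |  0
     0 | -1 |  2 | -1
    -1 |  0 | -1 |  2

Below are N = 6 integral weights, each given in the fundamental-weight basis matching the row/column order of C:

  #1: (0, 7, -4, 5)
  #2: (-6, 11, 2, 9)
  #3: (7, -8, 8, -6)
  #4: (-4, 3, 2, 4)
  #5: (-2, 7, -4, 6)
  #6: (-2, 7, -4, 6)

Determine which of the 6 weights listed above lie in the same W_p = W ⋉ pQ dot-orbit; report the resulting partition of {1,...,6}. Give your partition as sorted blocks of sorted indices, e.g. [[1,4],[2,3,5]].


Dynkin diagram of C (from the 6 off-diagonal −1 entries): A_4.

W_17-reps of the 6 weights in Ā_17 (same 4-coord order as C):

  [1] (1, 5, 3, 3);  [2] (3, 4, 3, 2);  [3] (3, 4, 3, 2);  [4] (3, 4, 3, 2);  [5] (1, 5, 3, 3);  [6] (1, 5, 3, 3)

Partition of {1..6} into 2 W_17-dot-orbits:

[[1, 5, 6], [2, 3, 4]]


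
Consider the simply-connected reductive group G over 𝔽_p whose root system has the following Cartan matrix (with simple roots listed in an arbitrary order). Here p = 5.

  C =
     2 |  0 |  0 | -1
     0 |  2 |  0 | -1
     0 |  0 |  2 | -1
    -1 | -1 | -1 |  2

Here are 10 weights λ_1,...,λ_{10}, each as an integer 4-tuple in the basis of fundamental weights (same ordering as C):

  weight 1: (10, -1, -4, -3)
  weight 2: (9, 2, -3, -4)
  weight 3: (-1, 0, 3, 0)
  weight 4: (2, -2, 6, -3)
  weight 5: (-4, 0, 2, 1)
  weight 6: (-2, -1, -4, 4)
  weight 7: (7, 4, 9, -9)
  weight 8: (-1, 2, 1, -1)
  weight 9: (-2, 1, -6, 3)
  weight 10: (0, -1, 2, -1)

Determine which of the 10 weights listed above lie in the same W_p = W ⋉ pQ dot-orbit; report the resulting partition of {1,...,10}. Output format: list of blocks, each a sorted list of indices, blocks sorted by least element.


C ↔ D_4 under row/col permutation; |W(D_4)| = 192.

Folding the 10 weights λ_j+ρ into Ā_5 (reps in the given 4-coord order):

    [1] (1, 0, 3, 0)
    [2] (0, 3, 2, 0)
    [3] (1, 0, 3, 0)
    [4] (2, 0, 2, 0)
    [5] (2, 0, 2, 0)
    [6] (1, 0, 3, 0)
    [7] (0, 3, 2, 0)
    [8] (0, 3, 2, 0)
    [9] (1, 0, 3, 0)
    [10] (1, 0, 3, 0)

Partition of {1..10} into 3 W_5-dot-orbits:

[[1, 3, 6, 9, 10], [2, 7, 8], [4, 5]]


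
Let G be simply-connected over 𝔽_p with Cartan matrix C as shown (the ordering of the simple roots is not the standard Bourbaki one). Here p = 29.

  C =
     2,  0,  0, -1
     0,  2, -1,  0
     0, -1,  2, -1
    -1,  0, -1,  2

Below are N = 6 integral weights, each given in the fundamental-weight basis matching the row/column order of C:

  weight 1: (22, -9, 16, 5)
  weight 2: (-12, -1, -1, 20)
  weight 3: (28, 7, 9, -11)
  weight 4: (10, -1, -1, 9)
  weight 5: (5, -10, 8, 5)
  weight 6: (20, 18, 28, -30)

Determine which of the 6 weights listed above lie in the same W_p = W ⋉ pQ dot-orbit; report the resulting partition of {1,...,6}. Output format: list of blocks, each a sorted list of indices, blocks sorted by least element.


A_4 Cartan matrix, 4 simple roots permuted; ρ=(1,1,1,1).

Folding the 6 weights λ_j+ρ into Ā_29 (reps in the given 4-coord order):

    λ_1 → (6, 9, 0, 6)
    λ_2 → (11, 0, 0, 10)
    λ_3 → (11, 0, 0, 10)
    λ_4 → (11, 0, 0, 10)
    λ_5 → (6, 9, 0, 6)
    λ_6 → (11, 0, 0, 10)

The 6 indices split into 2 linkage classes (same alcove rep ⇔ same W_29-dot-orbit):

[[1, 5], [2, 3, 4, 6]]


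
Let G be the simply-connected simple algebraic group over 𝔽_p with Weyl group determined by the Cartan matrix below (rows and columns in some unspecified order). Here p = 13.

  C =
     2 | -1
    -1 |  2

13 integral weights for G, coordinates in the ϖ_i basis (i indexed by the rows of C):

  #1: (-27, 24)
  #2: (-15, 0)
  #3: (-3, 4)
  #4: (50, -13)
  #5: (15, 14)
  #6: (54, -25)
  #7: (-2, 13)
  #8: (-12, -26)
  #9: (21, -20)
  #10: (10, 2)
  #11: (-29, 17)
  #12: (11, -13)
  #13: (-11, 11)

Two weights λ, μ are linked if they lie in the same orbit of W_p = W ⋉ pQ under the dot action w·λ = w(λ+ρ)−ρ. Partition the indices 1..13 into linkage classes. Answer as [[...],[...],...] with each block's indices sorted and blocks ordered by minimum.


Type A_2, rank 2, |W|=6; reorder rows/cols to standard.

Alcove-folded reps (p=13, 13 weights, presented ϖ-order):

  λ_1 → (0, 12);  λ_2 → (0, 12);  λ_3 → (2, 3);  λ_4 → (0, 12);  λ_5 → (3, 2);  λ_6 → (3, 2);  λ_7 → (0, 12);  λ_8 → (10, 2);  λ_9 → (6, 4);  λ_10 → (10, 2);  λ_11 → (2, 3);  λ_12 → (0, 12);  λ_13 → (10, 2)

The 13 indices split into 5 linkage classes (same alcove rep ⇔ same W_13-dot-orbit):

[[1, 2, 4, 7, 12], [3, 11], [5, 6], [8, 10, 13], [9]]


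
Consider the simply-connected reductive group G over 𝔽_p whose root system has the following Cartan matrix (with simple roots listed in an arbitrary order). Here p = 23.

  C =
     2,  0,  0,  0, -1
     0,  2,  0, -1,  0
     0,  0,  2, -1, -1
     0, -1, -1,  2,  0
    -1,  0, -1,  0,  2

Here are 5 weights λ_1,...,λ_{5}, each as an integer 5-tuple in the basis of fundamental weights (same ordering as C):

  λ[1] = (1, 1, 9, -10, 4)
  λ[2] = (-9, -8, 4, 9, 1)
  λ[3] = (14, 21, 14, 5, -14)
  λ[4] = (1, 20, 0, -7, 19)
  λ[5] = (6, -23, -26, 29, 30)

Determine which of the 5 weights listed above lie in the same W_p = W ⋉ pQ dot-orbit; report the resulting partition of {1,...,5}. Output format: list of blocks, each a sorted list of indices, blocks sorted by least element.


Dynkin diagram of C (from the 8 off-diagonal −1 entries): A_5.

λ_j+ρ reflected into Ā_23 (⟨·,θ^∨⟩≤23); 5-tuples as given:

  λ_1 → (2, 7, 1, 2, 5) · λ_2 → (2, 7, 1, 2, 5) · λ_3 → (13, 0, 5, 1, 2) · λ_4 → (13, 0, 5, 1, 2) · λ_5 → (2, 7, 1, 2, 5)

These 5 weights hit 2 W_23-dot-orbits; sizes (3, 2):

[[1, 2, 5], [3, 4]]


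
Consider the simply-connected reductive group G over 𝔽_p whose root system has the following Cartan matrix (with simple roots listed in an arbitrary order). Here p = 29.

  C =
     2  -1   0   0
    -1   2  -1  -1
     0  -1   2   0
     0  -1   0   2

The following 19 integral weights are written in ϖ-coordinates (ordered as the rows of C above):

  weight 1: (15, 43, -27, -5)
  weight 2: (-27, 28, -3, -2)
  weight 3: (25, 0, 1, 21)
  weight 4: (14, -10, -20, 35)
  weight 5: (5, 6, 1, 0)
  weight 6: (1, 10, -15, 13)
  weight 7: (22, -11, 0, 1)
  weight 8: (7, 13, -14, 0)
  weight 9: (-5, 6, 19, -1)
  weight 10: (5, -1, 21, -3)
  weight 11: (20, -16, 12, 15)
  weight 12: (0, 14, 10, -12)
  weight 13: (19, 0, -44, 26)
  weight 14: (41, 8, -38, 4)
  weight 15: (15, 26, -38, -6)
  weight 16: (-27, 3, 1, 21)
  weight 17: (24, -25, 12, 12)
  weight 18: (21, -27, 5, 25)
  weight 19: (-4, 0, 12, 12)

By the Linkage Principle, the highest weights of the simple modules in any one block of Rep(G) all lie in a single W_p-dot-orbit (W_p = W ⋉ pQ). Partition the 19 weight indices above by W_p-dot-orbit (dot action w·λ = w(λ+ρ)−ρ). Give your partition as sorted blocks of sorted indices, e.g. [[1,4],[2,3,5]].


Root system D_4: the 4×4 matrix C matches after relabeling.

Alcove-folded reps (p=29, 19 weights, presented ϖ-order):

  λ_1 → (1, 2, 11, 11);  λ_2 → (26, 0, 2, 1);  λ_3 → (4, 2, 20, 0);  λ_4 → (6, 7, 2, 1);  λ_5 → (6, 7, 2, 1);  λ_6 → (1, 2, 11, 11);  λ_7 → (6, 7, 2, 1);  λ_8 → (8, 1, 13, 1);  λ_9 → (4, 2, 20, 0);  λ_10 → (4, 2, 20, 0);  λ_11 → (6, 7, 2, 1);  λ_12 → (1, 2, 11, 11);  λ_13 → (8, 1, 13, 1);  λ_14 → (8, 1, 13, 1);  λ_15 → (8, 1, 13, 1);  λ_16 → (4, 2, 20, 0);  λ_17 → (1, 2, 11, 11);  λ_18 → (4, 2, 20, 0);  λ_19 → (1, 2, 11, 11)

Linkage partition of the 19 weights (5 classes, p=29):

[[1, 6, 12, 17, 19], [2], [3, 9, 10, 16, 18], [4, 5, 7, 11], [8, 13, 14, 15]]


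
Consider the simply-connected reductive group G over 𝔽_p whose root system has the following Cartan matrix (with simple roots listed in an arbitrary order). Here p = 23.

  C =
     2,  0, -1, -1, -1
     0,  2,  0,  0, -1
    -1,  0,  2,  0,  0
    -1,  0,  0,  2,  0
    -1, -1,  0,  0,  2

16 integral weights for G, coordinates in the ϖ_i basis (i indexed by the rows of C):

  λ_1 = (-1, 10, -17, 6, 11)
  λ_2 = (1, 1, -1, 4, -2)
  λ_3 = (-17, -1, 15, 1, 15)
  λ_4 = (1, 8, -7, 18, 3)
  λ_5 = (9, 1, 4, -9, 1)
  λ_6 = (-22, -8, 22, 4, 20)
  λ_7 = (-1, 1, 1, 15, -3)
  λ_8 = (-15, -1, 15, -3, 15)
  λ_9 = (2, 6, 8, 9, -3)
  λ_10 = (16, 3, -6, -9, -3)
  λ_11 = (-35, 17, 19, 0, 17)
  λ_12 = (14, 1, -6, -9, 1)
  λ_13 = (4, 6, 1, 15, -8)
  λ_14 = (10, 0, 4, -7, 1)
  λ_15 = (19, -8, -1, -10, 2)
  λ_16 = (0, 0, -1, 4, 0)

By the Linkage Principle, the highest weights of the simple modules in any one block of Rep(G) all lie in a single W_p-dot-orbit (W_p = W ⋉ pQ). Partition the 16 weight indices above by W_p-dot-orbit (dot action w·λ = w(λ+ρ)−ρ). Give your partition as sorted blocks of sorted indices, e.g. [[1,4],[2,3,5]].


C ↔ D_5 under row/col permutation; |W(D_5)| = 1920.

W_23-reps of the 16 weights in Ā_23 (same 5-coord order as C):

  λ_1+ρ ↦ (0, 4, 0, 9, 3);  λ_2+ρ ↦ (1, 1, 0, 5, 1);  λ_3+ρ ↦ (2, 0, 0, 14, 0);  λ_4+ρ ↦ (2, 2, 5, 8, 2);  λ_5+ρ ↦ (2, 2, 5, 8, 2);  λ_6+ρ ↦ (2, 0, 0, 14, 0);  λ_7+ρ ↦ (2, 0, 0, 14, 0);  λ_8+ρ ↦ (2, 0, 0, 14, 0);  λ_9+ρ ↦ (4, 0, 5, 6, 1);  λ_10+ρ ↦ (2, 2, 5, 8, 2);  λ_11+ρ ↦ (4, 0, 5, 6, 1);  λ_12+ρ ↦ (2, 2, 5, 8, 2);  λ_13+ρ ↦ (2, 0, 0, 14, 0);  λ_14+ρ ↦ (4, 0, 5, 6, 1);  λ_15+ρ ↦ (0, 4, 0, 9, 3);  λ_16+ρ ↦ (1, 1, 0, 5, 1)

The 16 indices split into 5 linkage classes (same alcove rep ⇔ same W_23-dot-orbit):

[[1, 15], [2, 16], [3, 6, 7, 8, 13], [4, 5, 10, 12], [9, 11, 14]]


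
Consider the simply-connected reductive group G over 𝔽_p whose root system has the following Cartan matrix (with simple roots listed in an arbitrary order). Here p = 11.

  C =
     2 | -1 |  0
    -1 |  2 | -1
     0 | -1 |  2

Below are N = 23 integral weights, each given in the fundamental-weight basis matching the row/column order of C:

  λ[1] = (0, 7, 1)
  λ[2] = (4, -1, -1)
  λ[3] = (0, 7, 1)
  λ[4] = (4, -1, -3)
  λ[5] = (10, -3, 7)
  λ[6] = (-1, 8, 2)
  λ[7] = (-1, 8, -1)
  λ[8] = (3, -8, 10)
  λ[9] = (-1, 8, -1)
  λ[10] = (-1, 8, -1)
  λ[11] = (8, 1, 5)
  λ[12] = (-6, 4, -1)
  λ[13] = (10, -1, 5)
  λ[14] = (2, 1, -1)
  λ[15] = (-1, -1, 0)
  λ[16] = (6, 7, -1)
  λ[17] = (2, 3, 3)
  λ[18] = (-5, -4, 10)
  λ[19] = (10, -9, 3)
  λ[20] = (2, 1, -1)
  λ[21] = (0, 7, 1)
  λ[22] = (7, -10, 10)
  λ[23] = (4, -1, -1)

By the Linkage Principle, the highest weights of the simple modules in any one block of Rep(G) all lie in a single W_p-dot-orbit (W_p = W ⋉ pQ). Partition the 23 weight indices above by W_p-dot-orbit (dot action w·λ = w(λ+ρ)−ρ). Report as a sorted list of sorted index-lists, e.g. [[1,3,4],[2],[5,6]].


Dynkin diagram of C (from the 4 off-diagonal −1 entries): A_3.

W_11-reps of the 23 weights in Ā_11 (same 3-coord order as C):

  λ_1+ρ ↦ (1, 8, 2);  λ_2+ρ ↦ (5, 0, 0);  λ_3+ρ ↦ (1, 8, 2);  λ_4+ρ ↦ (3, 2, 0);  λ_5+ρ ↦ (3, 2, 0);  λ_6+ρ ↦ (1, 8, 2);  λ_7+ρ ↦ (0, 9, 0);  λ_8+ρ ↦ (3, 4, 4);  λ_9+ρ ↦ (0, 9, 0);  λ_10+ρ ↦ (0, 9, 0);  λ_11+ρ ↦ (3, 2, 0);  λ_12+ρ ↦ (5, 0, 0);  λ_13+ρ ↦ (5, 0, 0);  λ_14+ρ ↦ (3, 2, 0);  λ_15+ρ ↦ (0, 0, 1);  λ_16+ρ ↦ (3, 4, 4);  λ_17+ρ ↦ (3, 4, 4);  λ_18+ρ ↦ (3, 4, 4);  λ_19+ρ ↦ (3, 4, 4);  λ_20+ρ ↦ (3, 2, 0);  λ_21+ρ ↦ (1, 8, 2);  λ_22+ρ ↦ (1, 8, 2);  λ_23+ρ ↦ (5, 0, 0)

Linkage partition of the 23 weights (6 classes, p=11):

[[1, 3, 6, 21, 22], [2, 12, 13, 23], [4, 5, 11, 14, 20], [7, 9, 10], [8, 16, 17, 18, 19], [15]]


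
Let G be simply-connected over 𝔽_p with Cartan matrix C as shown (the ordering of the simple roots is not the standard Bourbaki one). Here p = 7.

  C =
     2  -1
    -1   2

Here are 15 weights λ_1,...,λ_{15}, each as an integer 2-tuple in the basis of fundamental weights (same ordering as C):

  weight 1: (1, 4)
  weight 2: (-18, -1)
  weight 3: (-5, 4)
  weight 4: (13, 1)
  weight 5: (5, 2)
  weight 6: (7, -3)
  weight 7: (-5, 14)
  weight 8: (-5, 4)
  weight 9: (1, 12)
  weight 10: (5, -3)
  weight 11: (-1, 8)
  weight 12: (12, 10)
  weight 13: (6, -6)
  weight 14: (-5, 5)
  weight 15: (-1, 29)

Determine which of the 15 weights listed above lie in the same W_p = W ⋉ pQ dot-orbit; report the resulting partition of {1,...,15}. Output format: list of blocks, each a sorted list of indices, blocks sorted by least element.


A_2 Cartan matrix, 2 simple roots permuted; ρ=(1,1).

λ_j+ρ reflected into Ā_7 (⟨·,θ^∨⟩≤7); 2-tuples as given:

  λ_1 → (2, 5)
  λ_2 → (4, 0)
  λ_3 → (4, 1)
  λ_4 → (2, 5)
  λ_5 → (4, 1)
  λ_6 → (5, 1)
  λ_7 → (3, 1)
  λ_8 → (4, 1)
  λ_9 → (5, 1)
  λ_10 → (4, 2)
  λ_11 → (2, 5)
  λ_12 → (3, 1)
  λ_13 → (2, 5)
  λ_14 → (4, 2)
  λ_15 → (2, 5)

Partition of {1..15} into 6 W_7-dot-orbits:

[[1, 4, 11, 13, 15], [2], [3, 5, 8], [6, 9], [7, 12], [10, 14]]


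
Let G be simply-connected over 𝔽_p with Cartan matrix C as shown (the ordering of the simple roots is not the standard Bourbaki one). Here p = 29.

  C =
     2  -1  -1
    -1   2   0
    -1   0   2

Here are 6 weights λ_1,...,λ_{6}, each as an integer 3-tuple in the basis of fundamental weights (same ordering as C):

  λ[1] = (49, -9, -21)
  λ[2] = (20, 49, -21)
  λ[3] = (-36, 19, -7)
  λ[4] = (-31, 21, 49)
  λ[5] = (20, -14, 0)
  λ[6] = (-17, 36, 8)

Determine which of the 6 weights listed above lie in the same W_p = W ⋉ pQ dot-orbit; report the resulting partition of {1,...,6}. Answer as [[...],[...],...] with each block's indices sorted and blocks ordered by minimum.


C ↔ A_3 under row/col permutation; |W(A_3)| = 24.

Each λ_j+ρ reduced to Ā_29; 3-tuples below use C's row order:

    1: (8, 13, 1)
    2: (8, 13, 1)
    3: (9, 6, 8)
    4: (8, 13, 1)
    5: (8, 13, 1)
    6: (8, 13, 1)

2 distinct reps among the 6 weights ⇒ 2 W_29-linkage classes:

[[1, 2, 4, 5, 6], [3]]


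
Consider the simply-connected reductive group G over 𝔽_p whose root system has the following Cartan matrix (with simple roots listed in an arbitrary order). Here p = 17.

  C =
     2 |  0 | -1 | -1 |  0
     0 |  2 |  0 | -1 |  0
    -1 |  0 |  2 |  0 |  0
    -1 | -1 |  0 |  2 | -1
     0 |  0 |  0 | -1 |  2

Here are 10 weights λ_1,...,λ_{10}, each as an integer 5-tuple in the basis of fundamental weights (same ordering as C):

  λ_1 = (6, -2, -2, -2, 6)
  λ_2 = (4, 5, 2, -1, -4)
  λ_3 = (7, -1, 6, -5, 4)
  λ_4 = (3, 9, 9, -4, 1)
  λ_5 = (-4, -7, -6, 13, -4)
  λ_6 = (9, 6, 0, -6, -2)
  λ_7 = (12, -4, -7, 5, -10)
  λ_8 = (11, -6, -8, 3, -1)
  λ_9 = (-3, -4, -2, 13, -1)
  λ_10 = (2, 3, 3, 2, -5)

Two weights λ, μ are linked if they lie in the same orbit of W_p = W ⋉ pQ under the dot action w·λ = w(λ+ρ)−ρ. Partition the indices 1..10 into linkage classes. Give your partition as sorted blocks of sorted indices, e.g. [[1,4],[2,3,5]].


Cartan matrix: type D_5 (|W|=1920); un-permuting the 5 rows.

Alcove-folded reps (p=17, 10 weights, presented ϖ-order):

  λ_1+ρ ↦ (4, 1, 1, 1, 5);  λ_2+ρ ↦ (2, 3, 3, 3, 0);  λ_3+ρ ↦ (1, 4, 7, 0, 1);  λ_4+ρ ↦ (2, 3, 4, 1, 3);  λ_5+ρ ↦ (2, 3, 3, 3, 0);  λ_6+ρ ↦ (4, 1, 1, 1, 5);  λ_7+ρ ↦ (2, 3, 4, 1, 3);  λ_8+ρ ↦ (1, 4, 7, 0, 1);  λ_9+ρ ↦ (2, 3, 3, 3, 0);  λ_10+ρ ↦ (2, 3, 4, 1, 3)

These 10 weights hit 4 W_17-dot-orbits; sizes (2, 3, 2, 3):

[[1, 6], [2, 5, 9], [3, 8], [4, 7, 10]]
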